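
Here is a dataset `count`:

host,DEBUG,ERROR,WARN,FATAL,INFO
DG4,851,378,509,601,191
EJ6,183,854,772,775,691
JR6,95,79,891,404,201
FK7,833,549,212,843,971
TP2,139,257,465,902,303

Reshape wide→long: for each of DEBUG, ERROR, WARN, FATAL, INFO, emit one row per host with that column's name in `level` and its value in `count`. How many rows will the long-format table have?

25

5 host values × 5 melted columns = 25 rows.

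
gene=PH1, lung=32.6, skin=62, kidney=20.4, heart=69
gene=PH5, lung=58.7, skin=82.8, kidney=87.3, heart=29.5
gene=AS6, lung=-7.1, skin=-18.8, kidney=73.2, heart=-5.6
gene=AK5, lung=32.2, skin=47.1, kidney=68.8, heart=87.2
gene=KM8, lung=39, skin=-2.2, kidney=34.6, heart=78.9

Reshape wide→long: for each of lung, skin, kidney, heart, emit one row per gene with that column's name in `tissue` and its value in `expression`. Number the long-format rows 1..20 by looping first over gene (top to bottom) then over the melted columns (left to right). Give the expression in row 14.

20 rows total (5 × 4). Row 14: index ⌊(14-1)/4⌋ = 3 into gene → AK5; (14-1) mod 4 = 1 into the melted columns → skin.
So row 14 is (AK5, skin, 47.1); expression = 47.1.

47.1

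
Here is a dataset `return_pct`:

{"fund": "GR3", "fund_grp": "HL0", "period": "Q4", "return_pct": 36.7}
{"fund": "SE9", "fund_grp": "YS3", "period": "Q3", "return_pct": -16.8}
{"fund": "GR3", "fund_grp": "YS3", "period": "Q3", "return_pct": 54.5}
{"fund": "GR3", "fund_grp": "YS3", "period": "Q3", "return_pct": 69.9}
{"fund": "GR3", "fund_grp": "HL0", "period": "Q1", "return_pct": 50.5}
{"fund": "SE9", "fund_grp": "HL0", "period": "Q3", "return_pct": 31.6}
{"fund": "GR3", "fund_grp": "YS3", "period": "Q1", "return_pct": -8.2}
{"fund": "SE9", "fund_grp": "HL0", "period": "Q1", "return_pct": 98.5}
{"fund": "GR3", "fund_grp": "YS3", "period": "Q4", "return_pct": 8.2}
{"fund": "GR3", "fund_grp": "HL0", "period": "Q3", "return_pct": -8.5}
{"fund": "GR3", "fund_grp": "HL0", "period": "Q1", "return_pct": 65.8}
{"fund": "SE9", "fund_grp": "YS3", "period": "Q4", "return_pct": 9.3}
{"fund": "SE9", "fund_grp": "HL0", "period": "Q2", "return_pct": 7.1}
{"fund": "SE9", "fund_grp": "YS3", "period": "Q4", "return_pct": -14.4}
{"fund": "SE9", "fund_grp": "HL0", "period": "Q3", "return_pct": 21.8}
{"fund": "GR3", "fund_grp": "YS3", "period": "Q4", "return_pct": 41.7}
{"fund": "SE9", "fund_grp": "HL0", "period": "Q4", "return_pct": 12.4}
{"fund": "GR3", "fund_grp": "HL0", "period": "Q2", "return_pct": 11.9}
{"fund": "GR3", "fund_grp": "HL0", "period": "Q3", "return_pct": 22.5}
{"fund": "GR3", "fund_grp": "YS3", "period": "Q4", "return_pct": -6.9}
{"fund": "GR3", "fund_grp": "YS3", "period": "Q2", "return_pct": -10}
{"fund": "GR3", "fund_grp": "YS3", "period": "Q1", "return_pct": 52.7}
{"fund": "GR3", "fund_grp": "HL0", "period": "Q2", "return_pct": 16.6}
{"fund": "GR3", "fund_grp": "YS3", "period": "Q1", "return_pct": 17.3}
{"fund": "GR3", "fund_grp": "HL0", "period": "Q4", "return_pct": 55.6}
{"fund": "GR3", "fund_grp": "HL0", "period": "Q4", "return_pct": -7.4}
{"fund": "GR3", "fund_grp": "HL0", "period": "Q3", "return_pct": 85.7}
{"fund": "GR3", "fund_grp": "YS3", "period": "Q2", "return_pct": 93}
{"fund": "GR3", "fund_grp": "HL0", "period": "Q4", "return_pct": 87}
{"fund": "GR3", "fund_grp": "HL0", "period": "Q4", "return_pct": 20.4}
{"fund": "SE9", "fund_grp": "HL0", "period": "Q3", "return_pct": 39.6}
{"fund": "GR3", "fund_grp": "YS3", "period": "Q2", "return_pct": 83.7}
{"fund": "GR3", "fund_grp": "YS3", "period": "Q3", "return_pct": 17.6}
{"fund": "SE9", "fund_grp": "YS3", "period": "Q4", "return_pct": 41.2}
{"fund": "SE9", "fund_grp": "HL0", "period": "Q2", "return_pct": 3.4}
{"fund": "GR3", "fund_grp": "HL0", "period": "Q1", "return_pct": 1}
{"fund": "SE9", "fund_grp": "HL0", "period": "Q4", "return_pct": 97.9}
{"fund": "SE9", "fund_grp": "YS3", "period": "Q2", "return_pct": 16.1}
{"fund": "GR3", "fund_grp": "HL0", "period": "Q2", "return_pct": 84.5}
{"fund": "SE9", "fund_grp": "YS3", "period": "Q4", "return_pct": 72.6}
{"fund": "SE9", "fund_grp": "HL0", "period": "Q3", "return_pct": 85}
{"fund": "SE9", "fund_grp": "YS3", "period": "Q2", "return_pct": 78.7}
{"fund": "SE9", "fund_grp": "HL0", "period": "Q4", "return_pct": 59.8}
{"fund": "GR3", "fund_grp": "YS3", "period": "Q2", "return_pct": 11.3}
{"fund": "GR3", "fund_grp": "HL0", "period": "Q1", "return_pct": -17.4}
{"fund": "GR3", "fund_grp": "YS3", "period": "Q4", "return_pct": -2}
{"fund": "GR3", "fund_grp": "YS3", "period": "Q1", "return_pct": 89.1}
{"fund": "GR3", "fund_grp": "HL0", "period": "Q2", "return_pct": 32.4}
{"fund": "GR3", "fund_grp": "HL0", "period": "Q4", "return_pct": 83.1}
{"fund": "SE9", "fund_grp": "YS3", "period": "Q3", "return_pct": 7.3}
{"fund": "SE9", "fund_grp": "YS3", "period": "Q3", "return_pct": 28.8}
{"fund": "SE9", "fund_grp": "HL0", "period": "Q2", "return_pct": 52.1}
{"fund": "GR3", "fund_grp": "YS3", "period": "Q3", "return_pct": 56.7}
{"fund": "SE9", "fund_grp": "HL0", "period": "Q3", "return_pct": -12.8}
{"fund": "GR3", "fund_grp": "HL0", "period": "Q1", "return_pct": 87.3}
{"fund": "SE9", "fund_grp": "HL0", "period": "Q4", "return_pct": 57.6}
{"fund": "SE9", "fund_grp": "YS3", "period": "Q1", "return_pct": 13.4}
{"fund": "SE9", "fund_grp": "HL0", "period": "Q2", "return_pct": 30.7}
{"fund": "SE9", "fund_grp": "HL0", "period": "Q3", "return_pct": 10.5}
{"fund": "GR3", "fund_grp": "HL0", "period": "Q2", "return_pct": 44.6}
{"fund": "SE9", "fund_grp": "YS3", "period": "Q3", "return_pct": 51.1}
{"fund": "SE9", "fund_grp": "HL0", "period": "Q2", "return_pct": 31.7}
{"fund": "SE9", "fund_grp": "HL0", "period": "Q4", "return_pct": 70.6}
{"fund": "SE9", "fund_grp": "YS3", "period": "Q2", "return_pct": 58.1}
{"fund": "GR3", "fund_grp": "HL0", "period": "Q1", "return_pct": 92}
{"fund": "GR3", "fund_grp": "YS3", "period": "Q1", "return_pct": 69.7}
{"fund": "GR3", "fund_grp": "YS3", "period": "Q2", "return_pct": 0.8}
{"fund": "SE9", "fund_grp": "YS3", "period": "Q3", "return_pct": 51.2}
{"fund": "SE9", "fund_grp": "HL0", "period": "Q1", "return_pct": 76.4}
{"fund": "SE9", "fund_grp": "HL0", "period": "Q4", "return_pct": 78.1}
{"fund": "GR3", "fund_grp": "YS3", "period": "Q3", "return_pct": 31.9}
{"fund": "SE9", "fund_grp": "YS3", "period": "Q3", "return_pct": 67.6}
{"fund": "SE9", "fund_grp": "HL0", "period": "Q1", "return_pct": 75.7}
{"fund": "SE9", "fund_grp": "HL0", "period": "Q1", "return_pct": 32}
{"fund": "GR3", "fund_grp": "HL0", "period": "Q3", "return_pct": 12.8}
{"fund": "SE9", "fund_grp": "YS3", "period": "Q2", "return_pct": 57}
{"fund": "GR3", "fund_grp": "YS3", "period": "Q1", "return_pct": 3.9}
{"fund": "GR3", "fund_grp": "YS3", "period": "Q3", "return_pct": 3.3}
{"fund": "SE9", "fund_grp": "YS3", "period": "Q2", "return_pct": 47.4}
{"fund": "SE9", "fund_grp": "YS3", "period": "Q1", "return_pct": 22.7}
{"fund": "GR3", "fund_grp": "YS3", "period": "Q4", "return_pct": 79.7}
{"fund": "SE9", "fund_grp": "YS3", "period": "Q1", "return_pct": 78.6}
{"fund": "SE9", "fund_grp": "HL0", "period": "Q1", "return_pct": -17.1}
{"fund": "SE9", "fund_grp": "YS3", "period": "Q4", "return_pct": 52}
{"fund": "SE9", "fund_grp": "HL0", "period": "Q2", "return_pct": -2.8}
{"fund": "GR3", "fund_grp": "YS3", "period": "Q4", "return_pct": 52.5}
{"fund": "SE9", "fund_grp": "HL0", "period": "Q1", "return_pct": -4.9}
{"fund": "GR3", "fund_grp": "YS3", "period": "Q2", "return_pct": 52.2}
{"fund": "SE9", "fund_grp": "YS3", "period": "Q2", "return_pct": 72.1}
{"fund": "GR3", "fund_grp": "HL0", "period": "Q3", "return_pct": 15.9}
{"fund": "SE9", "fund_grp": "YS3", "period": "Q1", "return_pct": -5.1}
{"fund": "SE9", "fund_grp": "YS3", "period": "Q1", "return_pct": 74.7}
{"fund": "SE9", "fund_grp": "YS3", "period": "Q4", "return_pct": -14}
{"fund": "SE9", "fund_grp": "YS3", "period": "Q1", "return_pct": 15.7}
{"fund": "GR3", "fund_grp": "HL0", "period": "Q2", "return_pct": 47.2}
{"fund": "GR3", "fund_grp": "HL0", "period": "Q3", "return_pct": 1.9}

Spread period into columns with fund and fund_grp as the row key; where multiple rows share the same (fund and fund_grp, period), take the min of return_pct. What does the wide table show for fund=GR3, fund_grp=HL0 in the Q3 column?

-8.5

Rows with fund=GR3, fund_grp=HL0 and period=Q3: return_pct values are -8.5, 22.5, 85.7, 12.8, 15.9, 1.9.
min(-8.5, 22.5, 85.7, 12.8, 15.9, 1.9) = -8.5.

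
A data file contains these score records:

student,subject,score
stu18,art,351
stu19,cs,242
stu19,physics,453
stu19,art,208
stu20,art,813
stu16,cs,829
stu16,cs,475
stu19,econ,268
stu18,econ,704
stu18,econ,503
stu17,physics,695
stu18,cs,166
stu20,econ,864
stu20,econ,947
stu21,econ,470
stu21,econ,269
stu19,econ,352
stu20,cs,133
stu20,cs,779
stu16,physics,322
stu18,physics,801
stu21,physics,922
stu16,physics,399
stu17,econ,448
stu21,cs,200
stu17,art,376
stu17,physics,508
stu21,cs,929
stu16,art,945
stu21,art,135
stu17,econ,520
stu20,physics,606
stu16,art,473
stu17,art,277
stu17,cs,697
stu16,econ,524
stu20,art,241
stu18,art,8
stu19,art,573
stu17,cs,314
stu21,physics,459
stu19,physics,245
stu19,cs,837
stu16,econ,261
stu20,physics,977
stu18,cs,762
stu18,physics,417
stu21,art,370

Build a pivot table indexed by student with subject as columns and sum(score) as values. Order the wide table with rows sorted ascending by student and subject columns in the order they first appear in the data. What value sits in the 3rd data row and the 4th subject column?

With rows sorted ascending by student, row 3 is student=stu18. subject columns in first-appearance order: art, cs, physics, econ; column 4 is econ.
Long rows with student=stu18, subject=econ: 704 + 503 = 1207.

1207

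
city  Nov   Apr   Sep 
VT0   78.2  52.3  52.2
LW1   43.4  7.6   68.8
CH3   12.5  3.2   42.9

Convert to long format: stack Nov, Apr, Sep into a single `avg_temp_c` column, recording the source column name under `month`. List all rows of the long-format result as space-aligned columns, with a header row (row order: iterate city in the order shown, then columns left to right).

Each (city, column) pair becomes one row: 3 × 3 = 9 rows.
For example, (VT0, Nov) → avg_temp_c=78.2.

city  month  avg_temp_c
VT0   Nov    78.2      
VT0   Apr    52.3      
VT0   Sep    52.2      
LW1   Nov    43.4      
LW1   Apr    7.6       
LW1   Sep    68.8      
CH3   Nov    12.5      
CH3   Apr    3.2       
CH3   Sep    42.9      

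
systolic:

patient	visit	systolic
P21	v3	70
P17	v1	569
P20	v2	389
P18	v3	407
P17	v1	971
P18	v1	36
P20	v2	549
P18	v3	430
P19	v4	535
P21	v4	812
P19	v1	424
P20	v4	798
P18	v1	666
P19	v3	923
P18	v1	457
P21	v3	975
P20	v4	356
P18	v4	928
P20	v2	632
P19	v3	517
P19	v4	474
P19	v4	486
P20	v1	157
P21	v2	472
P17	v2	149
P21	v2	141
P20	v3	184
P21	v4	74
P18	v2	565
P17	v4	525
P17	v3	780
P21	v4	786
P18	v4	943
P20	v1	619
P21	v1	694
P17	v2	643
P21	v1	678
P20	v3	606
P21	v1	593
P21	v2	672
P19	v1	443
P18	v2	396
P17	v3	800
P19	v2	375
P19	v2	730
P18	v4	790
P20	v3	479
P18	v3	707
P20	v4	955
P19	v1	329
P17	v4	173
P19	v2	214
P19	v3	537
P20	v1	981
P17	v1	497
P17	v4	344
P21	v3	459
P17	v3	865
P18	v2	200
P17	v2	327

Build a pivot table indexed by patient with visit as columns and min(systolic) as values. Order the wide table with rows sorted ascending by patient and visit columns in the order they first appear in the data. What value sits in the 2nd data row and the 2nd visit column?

With rows sorted ascending by patient, row 2 is patient=P18. visit columns in first-appearance order: v3, v1, v2, v4; column 2 is v1.
Long rows with patient=P18, visit=v1: min(36, 666, 457) = 36.

36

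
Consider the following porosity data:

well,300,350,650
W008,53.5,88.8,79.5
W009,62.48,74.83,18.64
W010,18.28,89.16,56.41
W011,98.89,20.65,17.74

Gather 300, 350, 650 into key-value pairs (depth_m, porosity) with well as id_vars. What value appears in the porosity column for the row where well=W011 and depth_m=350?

20.65

Unpivoting turns each (well, wide-column) pair into one long row.
The wide cell at row W011, column 350 holds 20.65, so the long row (W011, 350) has porosity=20.65.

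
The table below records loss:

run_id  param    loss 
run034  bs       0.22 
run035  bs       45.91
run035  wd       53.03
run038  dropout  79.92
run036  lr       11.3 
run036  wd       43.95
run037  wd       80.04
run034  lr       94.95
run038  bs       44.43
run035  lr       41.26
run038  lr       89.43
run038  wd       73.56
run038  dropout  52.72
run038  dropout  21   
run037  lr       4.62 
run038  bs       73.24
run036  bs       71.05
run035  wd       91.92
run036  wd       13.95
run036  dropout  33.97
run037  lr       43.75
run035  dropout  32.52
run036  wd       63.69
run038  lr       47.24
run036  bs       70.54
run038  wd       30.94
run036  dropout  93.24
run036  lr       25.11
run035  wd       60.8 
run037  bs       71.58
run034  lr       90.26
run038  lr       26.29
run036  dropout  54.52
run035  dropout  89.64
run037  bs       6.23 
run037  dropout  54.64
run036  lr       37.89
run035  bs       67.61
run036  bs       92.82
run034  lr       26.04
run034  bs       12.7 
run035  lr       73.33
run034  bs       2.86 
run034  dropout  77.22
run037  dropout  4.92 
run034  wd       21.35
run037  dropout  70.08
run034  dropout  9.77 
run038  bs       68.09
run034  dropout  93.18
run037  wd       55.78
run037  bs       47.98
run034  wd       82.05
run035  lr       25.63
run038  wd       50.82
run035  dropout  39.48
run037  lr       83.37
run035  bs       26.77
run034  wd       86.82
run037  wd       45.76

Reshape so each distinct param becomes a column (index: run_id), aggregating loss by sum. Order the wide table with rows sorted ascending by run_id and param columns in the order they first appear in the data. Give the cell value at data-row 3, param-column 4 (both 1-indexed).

With rows sorted ascending by run_id, row 3 is run_id=run036. param columns in first-appearance order: bs, wd, dropout, lr; column 4 is lr.
Long rows with run_id=run036, param=lr: 11.3 + 25.11 + 37.89 = 74.30.

74.30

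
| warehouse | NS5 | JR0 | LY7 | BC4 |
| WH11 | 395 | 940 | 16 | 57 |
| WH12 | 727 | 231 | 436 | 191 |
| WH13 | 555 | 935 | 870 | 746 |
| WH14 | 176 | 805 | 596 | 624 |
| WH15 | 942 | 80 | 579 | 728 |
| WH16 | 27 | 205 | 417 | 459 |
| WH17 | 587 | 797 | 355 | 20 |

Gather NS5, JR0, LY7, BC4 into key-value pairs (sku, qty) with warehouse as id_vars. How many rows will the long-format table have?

28

7 warehouse values × 4 melted columns = 28 rows.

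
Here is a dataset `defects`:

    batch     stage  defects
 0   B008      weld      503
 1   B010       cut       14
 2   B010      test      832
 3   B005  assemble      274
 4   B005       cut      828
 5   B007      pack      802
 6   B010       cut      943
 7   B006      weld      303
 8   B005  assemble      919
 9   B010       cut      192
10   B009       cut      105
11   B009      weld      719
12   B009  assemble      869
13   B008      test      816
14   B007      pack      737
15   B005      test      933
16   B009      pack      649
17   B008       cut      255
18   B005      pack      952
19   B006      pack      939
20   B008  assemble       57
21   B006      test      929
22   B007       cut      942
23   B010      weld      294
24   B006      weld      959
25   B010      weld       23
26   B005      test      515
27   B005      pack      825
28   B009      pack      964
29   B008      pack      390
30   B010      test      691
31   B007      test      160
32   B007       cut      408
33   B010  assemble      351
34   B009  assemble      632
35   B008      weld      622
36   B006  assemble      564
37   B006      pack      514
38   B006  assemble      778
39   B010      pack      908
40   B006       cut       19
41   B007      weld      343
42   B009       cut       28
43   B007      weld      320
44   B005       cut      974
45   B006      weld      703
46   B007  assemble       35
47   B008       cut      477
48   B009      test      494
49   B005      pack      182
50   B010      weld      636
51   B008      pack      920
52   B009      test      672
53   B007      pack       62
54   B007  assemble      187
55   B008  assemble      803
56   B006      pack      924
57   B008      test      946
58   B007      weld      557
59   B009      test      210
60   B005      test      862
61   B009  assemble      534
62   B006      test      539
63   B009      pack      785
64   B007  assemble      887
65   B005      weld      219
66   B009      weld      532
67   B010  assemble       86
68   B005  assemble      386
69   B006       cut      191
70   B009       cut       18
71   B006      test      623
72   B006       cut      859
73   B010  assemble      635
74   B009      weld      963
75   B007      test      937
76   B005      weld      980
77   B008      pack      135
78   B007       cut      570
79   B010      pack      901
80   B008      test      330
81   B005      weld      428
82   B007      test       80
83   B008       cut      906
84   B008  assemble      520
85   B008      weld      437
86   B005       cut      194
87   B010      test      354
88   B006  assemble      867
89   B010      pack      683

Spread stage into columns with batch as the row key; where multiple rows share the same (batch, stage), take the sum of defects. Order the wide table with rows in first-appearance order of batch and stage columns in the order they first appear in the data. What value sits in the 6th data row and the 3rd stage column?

With rows in first-appearance order of batch, row 6 is batch=B009. stage columns in first-appearance order: weld, cut, test, assemble, pack; column 3 is test.
Long rows with batch=B009, stage=test: 494 + 672 + 210 = 1376.

1376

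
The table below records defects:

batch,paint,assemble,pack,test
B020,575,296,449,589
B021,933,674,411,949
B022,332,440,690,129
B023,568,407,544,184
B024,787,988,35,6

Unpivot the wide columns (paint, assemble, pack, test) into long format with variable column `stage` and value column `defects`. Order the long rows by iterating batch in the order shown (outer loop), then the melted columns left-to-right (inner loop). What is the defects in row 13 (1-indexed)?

568

20 rows total (5 × 4). Row 13: index ⌊(13-1)/4⌋ = 3 into batch → B023; (13-1) mod 4 = 0 into the melted columns → paint.
So row 13 is (B023, paint, 568); defects = 568.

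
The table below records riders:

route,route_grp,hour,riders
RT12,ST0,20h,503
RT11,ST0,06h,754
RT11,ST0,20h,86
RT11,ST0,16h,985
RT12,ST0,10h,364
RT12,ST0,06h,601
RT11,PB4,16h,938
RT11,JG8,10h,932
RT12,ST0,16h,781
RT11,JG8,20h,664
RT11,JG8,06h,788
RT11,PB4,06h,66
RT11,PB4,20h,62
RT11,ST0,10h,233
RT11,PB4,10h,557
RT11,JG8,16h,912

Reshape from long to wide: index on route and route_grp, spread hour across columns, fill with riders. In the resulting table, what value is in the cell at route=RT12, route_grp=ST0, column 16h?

781

Wide layout: rows indexed by route and route_grp, columns are the 4 distinct hour values (20h, 06h, 16h, 10h).
Cell (route=RT12, route_grp=ST0, hour=16h) draws from the long row where route=RT12, route_grp=ST0 and hour=16h, which has riders=781.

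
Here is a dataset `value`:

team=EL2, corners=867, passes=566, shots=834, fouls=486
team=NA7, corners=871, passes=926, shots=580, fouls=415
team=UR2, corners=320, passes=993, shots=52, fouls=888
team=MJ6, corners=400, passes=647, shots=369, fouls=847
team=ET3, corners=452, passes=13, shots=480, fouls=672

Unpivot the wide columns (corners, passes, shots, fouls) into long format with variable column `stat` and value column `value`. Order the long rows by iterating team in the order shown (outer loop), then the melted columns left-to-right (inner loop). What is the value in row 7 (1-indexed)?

580

20 rows total (5 × 4). Row 7: index ⌊(7-1)/4⌋ = 1 into team → NA7; (7-1) mod 4 = 2 into the melted columns → shots.
So row 7 is (NA7, shots, 580); value = 580.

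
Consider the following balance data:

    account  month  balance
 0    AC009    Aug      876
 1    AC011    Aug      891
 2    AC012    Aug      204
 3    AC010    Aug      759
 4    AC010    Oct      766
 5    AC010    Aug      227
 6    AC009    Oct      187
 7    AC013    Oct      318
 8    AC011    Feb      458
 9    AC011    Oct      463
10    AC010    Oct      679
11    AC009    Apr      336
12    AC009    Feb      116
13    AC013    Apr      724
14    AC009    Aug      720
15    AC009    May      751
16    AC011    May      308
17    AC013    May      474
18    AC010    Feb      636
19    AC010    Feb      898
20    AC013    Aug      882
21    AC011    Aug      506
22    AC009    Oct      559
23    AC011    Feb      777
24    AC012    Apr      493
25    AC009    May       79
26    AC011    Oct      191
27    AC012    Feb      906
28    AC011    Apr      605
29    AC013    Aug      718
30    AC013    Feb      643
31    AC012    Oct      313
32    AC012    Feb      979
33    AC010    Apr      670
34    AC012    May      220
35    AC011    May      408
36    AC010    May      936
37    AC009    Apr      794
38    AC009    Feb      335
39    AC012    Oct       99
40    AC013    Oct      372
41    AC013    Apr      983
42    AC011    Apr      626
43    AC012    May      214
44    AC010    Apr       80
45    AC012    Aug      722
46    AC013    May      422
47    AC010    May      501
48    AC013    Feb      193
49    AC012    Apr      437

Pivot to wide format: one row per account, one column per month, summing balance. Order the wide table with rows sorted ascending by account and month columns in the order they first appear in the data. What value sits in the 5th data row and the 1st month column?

With rows sorted ascending by account, row 5 is account=AC013. month columns in first-appearance order: Aug, Oct, Feb, Apr, May; column 1 is Aug.
Long rows with account=AC013, month=Aug: 882 + 718 = 1600.

1600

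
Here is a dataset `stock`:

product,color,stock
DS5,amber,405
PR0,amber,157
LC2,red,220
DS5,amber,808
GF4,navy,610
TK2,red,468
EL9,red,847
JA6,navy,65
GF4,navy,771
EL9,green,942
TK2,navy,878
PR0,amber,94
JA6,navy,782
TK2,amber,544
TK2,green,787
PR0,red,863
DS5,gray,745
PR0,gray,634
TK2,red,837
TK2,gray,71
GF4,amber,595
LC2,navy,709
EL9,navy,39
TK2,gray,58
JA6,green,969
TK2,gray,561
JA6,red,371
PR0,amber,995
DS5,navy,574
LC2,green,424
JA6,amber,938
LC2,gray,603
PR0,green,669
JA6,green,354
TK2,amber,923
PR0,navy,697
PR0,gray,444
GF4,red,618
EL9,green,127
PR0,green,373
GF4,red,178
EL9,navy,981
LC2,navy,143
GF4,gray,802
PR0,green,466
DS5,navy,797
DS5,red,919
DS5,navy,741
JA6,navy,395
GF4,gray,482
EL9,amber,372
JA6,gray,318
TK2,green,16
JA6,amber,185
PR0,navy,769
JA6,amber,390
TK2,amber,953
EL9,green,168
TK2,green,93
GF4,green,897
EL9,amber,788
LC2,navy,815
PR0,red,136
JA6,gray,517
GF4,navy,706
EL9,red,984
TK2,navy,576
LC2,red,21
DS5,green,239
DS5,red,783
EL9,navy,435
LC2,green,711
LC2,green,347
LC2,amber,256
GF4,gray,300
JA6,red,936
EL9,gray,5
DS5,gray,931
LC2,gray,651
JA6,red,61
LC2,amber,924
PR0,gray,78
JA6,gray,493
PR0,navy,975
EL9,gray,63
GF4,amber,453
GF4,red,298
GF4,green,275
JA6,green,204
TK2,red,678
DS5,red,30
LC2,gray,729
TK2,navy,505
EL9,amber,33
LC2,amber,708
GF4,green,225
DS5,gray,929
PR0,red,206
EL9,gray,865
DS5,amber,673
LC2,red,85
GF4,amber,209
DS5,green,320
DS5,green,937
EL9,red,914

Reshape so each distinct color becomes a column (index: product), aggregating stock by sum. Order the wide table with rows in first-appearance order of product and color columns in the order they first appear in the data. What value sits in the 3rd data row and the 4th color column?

1482

With rows in first-appearance order of product, row 3 is product=LC2. color columns in first-appearance order: amber, red, navy, green, gray; column 4 is green.
Long rows with product=LC2, color=green: 424 + 711 + 347 = 1482.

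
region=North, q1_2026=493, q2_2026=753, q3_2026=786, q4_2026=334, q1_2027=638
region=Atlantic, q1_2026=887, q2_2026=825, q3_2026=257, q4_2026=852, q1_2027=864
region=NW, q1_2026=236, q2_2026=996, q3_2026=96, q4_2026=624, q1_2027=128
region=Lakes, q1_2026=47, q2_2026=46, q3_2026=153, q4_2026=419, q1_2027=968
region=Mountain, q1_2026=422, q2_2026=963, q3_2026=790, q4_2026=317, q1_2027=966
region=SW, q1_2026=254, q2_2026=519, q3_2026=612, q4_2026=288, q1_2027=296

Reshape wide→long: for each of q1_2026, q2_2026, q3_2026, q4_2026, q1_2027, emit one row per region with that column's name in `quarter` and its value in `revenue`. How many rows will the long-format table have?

30

6 region values × 5 melted columns = 30 rows.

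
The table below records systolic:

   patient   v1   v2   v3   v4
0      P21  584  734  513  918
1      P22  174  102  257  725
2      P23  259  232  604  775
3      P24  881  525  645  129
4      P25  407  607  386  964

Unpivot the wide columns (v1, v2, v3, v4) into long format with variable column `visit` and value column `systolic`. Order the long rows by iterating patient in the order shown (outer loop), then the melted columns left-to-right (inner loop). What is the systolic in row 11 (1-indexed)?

604

20 rows total (5 × 4). Row 11: index ⌊(11-1)/4⌋ = 2 into patient → P23; (11-1) mod 4 = 2 into the melted columns → v3.
So row 11 is (P23, v3, 604); systolic = 604.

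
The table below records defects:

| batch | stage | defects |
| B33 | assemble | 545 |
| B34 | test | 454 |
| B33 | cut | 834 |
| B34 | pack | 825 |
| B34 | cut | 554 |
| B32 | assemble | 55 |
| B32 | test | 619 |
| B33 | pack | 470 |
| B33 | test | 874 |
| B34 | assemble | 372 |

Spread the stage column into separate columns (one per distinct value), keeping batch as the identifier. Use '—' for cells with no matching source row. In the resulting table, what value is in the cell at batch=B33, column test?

The long row with batch=B33, stage=test has defects=874.

874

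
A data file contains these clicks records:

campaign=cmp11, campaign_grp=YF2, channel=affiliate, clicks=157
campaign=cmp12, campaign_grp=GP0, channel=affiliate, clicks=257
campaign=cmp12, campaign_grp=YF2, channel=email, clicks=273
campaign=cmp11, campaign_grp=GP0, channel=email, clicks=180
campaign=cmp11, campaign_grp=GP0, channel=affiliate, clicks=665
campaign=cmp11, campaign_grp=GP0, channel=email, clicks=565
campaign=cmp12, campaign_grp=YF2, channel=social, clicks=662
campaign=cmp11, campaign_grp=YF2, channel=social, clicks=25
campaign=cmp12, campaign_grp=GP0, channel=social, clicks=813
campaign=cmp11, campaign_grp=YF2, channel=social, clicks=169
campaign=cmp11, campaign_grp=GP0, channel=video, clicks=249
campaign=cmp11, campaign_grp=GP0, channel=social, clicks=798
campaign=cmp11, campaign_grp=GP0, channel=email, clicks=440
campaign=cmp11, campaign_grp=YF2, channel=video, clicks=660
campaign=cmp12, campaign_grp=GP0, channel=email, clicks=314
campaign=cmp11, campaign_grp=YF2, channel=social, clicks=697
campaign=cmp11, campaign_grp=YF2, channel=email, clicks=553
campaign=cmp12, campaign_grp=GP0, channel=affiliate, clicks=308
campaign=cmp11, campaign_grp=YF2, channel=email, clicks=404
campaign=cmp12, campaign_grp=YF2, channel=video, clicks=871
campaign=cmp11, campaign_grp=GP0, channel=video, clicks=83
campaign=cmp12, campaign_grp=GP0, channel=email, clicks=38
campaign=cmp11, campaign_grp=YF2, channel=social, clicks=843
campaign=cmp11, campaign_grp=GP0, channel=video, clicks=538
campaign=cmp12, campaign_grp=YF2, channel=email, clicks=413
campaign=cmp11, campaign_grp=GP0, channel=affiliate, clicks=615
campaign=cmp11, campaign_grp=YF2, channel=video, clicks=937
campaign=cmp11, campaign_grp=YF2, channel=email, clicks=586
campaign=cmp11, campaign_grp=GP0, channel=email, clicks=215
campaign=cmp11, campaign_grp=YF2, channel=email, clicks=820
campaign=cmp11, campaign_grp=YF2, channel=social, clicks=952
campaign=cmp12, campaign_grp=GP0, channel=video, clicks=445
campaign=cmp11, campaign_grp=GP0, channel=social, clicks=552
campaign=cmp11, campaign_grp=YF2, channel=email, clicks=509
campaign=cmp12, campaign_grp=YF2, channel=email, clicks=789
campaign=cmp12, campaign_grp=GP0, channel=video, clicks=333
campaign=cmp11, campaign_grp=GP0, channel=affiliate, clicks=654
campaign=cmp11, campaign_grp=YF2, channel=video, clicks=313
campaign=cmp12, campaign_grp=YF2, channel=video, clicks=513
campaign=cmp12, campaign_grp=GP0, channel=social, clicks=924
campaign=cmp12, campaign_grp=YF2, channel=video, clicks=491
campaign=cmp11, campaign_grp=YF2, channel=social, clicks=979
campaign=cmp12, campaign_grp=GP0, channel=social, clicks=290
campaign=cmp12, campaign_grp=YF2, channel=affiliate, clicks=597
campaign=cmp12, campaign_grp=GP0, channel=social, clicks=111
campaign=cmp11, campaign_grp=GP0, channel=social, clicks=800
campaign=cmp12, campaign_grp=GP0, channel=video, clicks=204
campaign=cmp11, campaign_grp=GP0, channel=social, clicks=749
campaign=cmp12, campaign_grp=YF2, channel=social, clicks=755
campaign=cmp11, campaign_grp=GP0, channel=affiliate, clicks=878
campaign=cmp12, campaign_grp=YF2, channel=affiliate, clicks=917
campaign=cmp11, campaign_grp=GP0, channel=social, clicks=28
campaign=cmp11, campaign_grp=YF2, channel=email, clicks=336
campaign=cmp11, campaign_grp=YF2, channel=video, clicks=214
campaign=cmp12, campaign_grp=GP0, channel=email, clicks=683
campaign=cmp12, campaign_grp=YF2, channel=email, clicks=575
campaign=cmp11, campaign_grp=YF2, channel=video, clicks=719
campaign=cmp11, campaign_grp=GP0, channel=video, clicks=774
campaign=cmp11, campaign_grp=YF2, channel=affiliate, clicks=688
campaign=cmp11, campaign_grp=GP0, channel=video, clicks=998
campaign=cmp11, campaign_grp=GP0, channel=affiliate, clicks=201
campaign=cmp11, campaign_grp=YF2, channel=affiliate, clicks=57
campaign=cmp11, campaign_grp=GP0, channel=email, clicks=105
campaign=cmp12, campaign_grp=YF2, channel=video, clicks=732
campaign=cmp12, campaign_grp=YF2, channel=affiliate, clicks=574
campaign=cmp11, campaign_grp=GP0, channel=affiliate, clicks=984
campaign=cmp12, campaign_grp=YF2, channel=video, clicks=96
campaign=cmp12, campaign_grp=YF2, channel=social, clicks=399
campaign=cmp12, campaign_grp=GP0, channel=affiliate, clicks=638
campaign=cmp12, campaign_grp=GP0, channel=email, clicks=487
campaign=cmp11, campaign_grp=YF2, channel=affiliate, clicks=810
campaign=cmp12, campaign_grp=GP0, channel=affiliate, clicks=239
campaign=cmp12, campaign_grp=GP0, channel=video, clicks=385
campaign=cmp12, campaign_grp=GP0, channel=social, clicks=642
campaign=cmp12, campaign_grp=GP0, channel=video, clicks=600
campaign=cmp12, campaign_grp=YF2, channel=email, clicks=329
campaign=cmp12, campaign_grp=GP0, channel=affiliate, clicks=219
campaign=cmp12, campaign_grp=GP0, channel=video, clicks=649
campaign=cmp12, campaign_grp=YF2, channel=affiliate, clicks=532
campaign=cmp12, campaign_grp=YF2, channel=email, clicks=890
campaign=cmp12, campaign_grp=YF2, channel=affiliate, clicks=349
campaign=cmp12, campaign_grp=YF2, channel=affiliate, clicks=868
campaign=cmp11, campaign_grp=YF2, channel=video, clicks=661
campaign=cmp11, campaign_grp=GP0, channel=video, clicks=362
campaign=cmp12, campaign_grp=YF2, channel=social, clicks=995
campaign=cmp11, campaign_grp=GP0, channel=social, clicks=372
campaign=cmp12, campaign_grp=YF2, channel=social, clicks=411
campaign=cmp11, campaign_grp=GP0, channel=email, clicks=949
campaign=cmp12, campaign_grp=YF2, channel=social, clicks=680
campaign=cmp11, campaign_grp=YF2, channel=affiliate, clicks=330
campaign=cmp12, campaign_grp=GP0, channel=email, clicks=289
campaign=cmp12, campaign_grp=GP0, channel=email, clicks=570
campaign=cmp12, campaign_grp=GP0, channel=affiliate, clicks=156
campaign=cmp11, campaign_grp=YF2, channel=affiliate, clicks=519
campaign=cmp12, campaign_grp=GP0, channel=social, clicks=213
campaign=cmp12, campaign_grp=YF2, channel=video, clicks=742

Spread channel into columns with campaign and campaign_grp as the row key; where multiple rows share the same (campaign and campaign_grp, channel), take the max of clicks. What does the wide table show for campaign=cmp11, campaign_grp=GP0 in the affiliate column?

984

Rows with campaign=cmp11, campaign_grp=GP0 and channel=affiliate: clicks values are 665, 615, 654, 878, 201, 984.
max(665, 615, 654, 878, 201, 984) = 984.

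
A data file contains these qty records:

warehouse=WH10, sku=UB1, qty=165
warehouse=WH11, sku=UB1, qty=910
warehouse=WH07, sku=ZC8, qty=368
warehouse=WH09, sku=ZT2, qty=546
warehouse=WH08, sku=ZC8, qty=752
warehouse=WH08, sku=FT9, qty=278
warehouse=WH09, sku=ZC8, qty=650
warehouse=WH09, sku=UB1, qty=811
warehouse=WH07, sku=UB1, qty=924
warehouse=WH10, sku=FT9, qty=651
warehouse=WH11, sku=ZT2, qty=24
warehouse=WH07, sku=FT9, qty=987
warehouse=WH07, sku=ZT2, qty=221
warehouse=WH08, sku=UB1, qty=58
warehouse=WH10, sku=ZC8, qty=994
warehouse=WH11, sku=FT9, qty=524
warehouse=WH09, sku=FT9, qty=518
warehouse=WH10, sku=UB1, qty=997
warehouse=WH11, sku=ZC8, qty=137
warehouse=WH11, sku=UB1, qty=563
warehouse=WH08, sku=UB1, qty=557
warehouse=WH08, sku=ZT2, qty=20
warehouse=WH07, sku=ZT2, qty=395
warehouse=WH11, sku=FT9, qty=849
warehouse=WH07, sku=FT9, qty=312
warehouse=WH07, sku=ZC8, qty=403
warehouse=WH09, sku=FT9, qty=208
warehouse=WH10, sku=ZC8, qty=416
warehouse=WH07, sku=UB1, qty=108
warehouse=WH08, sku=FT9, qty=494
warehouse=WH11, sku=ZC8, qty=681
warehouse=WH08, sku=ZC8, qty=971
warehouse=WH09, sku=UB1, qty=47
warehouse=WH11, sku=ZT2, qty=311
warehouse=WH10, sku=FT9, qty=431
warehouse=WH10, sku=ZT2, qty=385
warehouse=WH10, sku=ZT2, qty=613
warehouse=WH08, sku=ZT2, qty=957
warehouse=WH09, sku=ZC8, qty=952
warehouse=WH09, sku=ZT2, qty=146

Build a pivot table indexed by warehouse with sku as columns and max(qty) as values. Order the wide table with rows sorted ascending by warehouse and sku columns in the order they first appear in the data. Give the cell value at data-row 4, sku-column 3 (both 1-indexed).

613

With rows sorted ascending by warehouse, row 4 is warehouse=WH10. sku columns in first-appearance order: UB1, ZC8, ZT2, FT9; column 3 is ZT2.
Long rows with warehouse=WH10, sku=ZT2: max(385, 613) = 613.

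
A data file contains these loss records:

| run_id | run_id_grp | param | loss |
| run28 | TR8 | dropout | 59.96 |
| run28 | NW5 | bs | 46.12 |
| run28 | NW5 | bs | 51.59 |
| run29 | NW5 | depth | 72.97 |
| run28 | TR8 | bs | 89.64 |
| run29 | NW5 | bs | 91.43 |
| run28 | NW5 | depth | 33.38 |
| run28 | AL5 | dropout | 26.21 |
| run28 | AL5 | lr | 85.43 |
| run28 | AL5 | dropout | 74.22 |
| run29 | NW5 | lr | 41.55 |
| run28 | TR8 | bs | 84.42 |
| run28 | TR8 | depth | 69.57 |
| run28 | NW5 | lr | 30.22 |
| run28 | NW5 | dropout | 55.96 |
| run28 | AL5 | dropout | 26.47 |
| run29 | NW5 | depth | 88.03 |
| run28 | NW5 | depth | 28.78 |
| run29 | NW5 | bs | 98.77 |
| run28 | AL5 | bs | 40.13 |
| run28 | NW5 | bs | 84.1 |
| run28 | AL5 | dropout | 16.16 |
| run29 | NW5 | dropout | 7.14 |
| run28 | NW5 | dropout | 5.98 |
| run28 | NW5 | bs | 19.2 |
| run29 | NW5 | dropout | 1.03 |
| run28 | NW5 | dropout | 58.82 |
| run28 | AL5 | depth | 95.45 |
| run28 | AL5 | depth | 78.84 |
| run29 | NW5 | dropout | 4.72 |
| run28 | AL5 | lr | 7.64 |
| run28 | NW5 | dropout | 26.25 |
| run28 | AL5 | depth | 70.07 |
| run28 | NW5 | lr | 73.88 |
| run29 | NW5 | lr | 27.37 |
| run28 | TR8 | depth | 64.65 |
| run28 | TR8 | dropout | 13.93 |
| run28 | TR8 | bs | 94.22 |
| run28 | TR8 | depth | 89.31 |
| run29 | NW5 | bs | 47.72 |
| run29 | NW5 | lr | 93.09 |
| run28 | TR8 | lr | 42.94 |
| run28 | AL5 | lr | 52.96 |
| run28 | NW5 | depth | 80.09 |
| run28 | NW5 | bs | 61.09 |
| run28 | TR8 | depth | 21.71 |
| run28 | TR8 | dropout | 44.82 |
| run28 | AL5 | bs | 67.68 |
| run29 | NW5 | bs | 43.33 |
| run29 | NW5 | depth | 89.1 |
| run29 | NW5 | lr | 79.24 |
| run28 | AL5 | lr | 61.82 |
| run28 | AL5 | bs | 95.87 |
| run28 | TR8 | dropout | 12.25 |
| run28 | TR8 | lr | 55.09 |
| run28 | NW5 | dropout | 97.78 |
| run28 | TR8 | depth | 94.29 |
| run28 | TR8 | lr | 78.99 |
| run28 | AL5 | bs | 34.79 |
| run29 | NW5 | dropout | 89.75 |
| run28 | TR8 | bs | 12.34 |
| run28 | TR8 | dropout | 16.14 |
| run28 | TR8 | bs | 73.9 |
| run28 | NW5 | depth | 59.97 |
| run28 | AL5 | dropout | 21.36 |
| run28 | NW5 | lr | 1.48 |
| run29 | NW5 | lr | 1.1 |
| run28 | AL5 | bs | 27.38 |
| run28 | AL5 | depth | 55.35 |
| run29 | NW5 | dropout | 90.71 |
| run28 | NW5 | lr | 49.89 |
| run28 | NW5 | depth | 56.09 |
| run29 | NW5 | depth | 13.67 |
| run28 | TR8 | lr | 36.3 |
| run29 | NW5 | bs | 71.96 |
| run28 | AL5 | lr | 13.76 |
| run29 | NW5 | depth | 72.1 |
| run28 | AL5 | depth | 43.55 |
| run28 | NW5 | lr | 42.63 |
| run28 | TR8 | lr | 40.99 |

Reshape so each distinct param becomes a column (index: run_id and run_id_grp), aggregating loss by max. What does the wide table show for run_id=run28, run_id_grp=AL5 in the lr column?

Rows with run_id=run28, run_id_grp=AL5 and param=lr: loss values are 85.43, 7.64, 52.96, 61.82, 13.76.
max(85.43, 7.64, 52.96, 61.82, 13.76) = 85.43.

85.43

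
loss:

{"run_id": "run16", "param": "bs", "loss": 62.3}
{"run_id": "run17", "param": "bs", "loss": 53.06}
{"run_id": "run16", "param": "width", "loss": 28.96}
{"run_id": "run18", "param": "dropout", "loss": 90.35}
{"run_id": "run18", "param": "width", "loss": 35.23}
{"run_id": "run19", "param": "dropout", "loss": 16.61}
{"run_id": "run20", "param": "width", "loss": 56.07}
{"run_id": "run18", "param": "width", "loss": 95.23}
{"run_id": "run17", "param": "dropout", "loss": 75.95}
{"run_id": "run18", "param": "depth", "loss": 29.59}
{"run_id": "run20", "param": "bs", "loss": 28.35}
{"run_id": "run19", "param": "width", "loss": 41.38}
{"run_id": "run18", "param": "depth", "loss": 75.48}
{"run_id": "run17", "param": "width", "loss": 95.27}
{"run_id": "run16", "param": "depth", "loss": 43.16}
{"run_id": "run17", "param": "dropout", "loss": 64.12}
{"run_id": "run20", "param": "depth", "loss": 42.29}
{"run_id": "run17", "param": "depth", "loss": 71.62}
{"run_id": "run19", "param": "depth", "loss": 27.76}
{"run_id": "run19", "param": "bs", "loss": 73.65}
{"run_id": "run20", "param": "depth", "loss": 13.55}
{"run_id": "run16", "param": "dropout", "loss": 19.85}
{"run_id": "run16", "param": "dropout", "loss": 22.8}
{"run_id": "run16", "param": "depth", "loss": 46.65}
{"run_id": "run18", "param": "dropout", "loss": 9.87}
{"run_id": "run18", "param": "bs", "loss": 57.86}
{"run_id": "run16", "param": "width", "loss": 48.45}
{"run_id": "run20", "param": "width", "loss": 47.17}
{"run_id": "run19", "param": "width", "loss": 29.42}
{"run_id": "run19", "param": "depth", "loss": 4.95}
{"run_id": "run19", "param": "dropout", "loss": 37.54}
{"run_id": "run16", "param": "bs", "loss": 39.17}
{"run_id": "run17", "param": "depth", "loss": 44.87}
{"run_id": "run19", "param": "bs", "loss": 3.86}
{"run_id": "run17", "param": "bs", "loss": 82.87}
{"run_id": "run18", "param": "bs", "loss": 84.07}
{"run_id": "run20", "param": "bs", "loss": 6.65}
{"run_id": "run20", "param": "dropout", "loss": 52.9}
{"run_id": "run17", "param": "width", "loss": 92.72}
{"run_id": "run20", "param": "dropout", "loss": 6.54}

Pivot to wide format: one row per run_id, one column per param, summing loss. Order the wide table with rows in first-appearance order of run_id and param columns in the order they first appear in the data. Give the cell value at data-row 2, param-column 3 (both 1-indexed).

140.07

With rows in first-appearance order of run_id, row 2 is run_id=run17. param columns in first-appearance order: bs, width, dropout, depth; column 3 is dropout.
Long rows with run_id=run17, param=dropout: 75.95 + 64.12 = 140.07.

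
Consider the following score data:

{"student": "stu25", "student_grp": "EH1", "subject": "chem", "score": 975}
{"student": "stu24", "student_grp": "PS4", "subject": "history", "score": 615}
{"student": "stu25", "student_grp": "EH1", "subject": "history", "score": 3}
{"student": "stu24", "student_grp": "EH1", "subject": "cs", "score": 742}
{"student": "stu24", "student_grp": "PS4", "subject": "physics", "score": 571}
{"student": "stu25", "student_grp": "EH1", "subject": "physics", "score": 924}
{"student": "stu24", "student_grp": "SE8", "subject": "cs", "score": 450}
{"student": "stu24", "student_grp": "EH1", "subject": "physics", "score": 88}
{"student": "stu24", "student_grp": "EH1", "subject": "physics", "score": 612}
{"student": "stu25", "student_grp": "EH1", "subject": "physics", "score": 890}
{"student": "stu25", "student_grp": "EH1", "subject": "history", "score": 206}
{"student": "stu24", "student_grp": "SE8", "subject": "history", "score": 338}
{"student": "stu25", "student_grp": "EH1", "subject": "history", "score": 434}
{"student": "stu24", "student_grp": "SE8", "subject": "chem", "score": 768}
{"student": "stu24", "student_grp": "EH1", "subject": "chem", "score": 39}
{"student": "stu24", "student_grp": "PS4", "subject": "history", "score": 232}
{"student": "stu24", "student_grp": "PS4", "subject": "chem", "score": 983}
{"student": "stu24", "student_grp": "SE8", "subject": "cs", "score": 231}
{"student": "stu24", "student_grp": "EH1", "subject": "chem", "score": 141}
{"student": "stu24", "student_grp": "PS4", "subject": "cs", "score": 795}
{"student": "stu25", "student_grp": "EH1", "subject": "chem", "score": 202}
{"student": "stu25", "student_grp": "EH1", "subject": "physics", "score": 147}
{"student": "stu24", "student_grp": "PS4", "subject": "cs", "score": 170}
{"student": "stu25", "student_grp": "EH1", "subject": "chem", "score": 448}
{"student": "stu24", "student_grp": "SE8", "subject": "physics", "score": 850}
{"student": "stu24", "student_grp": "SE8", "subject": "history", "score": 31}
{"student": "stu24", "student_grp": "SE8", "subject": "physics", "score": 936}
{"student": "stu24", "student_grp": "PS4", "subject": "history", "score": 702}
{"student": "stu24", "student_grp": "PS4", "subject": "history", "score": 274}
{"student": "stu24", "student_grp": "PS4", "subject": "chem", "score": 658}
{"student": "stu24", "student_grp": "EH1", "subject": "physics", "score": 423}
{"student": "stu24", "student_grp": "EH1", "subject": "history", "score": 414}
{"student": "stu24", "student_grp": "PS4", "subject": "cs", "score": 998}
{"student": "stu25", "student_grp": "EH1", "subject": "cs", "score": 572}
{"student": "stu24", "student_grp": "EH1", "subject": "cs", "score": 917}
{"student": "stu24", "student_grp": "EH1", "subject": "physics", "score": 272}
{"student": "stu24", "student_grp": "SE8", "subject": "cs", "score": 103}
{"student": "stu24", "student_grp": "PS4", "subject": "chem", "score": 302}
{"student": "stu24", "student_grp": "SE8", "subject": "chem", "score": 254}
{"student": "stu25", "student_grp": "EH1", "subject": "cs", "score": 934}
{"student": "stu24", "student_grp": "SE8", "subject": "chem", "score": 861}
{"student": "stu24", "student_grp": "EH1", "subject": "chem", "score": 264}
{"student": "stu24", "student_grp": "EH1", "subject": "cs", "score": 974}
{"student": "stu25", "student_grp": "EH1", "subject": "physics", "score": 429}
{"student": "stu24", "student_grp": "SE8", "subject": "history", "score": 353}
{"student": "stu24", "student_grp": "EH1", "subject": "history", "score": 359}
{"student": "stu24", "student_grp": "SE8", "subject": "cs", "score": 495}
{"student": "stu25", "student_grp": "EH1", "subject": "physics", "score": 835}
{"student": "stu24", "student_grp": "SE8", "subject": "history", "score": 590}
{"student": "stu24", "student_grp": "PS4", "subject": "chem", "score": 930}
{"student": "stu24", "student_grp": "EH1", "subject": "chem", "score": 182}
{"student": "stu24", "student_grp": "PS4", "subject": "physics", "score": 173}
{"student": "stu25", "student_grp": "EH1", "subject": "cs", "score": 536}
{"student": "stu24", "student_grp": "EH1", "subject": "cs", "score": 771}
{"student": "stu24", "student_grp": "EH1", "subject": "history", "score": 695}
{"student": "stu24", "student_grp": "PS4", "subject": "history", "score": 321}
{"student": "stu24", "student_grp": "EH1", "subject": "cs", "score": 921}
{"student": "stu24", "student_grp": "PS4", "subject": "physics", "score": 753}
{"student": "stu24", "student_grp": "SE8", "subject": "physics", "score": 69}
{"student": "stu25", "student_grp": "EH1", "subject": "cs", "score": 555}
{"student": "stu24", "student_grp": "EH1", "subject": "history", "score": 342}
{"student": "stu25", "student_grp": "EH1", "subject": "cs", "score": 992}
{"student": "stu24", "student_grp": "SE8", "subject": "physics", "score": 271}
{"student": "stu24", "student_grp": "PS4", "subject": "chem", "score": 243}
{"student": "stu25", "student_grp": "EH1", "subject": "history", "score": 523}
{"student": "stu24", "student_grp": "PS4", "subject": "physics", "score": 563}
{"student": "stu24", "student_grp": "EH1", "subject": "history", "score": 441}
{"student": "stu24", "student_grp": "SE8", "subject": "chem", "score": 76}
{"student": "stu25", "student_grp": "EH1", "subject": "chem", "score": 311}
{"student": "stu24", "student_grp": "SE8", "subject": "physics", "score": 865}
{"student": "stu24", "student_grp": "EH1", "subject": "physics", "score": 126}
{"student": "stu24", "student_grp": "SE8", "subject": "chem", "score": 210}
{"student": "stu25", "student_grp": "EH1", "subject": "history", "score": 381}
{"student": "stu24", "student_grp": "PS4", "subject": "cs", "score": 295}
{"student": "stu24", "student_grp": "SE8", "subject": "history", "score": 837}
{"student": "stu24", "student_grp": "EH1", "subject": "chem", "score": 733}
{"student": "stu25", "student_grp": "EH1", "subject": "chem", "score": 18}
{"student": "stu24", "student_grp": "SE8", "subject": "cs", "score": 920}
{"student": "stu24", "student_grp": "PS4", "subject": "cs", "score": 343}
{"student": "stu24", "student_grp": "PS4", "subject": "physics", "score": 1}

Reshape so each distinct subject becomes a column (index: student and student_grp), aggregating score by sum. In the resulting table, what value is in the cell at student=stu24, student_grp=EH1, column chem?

Rows with student=stu24, student_grp=EH1 and subject=chem: score values are 39, 141, 264, 182, 733.
39 + 141 + 264 + 182 + 733 = 1359.

1359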